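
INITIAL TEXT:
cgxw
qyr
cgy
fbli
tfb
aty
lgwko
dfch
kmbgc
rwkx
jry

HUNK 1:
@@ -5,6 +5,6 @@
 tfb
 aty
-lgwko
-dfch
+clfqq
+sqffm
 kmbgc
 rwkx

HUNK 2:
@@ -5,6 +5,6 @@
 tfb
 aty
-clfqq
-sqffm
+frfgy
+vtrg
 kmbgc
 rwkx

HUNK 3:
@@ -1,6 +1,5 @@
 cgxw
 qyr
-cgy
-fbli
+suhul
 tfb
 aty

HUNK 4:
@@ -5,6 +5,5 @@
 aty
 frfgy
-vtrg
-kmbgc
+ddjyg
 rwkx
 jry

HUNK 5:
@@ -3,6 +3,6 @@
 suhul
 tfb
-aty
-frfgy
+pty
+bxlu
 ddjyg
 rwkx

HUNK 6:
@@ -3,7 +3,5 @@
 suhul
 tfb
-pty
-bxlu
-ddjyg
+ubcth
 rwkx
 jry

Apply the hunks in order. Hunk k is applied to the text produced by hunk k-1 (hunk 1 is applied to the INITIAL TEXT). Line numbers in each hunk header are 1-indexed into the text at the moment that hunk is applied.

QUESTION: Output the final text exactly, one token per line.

Answer: cgxw
qyr
suhul
tfb
ubcth
rwkx
jry

Derivation:
Hunk 1: at line 5 remove [lgwko,dfch] add [clfqq,sqffm] -> 11 lines: cgxw qyr cgy fbli tfb aty clfqq sqffm kmbgc rwkx jry
Hunk 2: at line 5 remove [clfqq,sqffm] add [frfgy,vtrg] -> 11 lines: cgxw qyr cgy fbli tfb aty frfgy vtrg kmbgc rwkx jry
Hunk 3: at line 1 remove [cgy,fbli] add [suhul] -> 10 lines: cgxw qyr suhul tfb aty frfgy vtrg kmbgc rwkx jry
Hunk 4: at line 5 remove [vtrg,kmbgc] add [ddjyg] -> 9 lines: cgxw qyr suhul tfb aty frfgy ddjyg rwkx jry
Hunk 5: at line 3 remove [aty,frfgy] add [pty,bxlu] -> 9 lines: cgxw qyr suhul tfb pty bxlu ddjyg rwkx jry
Hunk 6: at line 3 remove [pty,bxlu,ddjyg] add [ubcth] -> 7 lines: cgxw qyr suhul tfb ubcth rwkx jry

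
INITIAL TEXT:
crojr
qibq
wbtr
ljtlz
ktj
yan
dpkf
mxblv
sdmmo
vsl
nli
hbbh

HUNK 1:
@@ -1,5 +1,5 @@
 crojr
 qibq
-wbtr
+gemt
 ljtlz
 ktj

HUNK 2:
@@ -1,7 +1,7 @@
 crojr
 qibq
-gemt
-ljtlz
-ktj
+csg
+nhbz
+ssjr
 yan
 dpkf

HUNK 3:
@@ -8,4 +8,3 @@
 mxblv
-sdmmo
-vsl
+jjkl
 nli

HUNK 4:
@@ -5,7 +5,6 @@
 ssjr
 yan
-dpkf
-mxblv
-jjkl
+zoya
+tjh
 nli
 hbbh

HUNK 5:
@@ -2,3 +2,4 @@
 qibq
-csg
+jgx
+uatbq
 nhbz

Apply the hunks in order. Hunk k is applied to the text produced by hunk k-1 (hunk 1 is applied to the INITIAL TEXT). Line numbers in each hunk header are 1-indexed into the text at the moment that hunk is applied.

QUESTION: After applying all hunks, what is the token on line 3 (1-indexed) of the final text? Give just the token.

Hunk 1: at line 1 remove [wbtr] add [gemt] -> 12 lines: crojr qibq gemt ljtlz ktj yan dpkf mxblv sdmmo vsl nli hbbh
Hunk 2: at line 1 remove [gemt,ljtlz,ktj] add [csg,nhbz,ssjr] -> 12 lines: crojr qibq csg nhbz ssjr yan dpkf mxblv sdmmo vsl nli hbbh
Hunk 3: at line 8 remove [sdmmo,vsl] add [jjkl] -> 11 lines: crojr qibq csg nhbz ssjr yan dpkf mxblv jjkl nli hbbh
Hunk 4: at line 5 remove [dpkf,mxblv,jjkl] add [zoya,tjh] -> 10 lines: crojr qibq csg nhbz ssjr yan zoya tjh nli hbbh
Hunk 5: at line 2 remove [csg] add [jgx,uatbq] -> 11 lines: crojr qibq jgx uatbq nhbz ssjr yan zoya tjh nli hbbh
Final line 3: jgx

Answer: jgx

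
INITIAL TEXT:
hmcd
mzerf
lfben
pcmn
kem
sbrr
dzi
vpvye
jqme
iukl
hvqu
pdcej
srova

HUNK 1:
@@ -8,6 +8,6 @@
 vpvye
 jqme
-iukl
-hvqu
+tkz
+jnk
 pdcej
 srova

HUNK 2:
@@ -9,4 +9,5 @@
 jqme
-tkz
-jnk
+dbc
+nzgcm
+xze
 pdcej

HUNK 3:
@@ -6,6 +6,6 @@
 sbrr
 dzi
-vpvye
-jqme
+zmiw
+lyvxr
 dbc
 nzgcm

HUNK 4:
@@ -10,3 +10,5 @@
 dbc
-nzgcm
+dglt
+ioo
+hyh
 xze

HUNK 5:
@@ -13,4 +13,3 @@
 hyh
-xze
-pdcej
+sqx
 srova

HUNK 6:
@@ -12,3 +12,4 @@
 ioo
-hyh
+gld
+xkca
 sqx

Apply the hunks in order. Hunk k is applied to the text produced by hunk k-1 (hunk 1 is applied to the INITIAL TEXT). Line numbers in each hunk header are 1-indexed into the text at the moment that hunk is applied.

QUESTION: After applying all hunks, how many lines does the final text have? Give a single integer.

Answer: 16

Derivation:
Hunk 1: at line 8 remove [iukl,hvqu] add [tkz,jnk] -> 13 lines: hmcd mzerf lfben pcmn kem sbrr dzi vpvye jqme tkz jnk pdcej srova
Hunk 2: at line 9 remove [tkz,jnk] add [dbc,nzgcm,xze] -> 14 lines: hmcd mzerf lfben pcmn kem sbrr dzi vpvye jqme dbc nzgcm xze pdcej srova
Hunk 3: at line 6 remove [vpvye,jqme] add [zmiw,lyvxr] -> 14 lines: hmcd mzerf lfben pcmn kem sbrr dzi zmiw lyvxr dbc nzgcm xze pdcej srova
Hunk 4: at line 10 remove [nzgcm] add [dglt,ioo,hyh] -> 16 lines: hmcd mzerf lfben pcmn kem sbrr dzi zmiw lyvxr dbc dglt ioo hyh xze pdcej srova
Hunk 5: at line 13 remove [xze,pdcej] add [sqx] -> 15 lines: hmcd mzerf lfben pcmn kem sbrr dzi zmiw lyvxr dbc dglt ioo hyh sqx srova
Hunk 6: at line 12 remove [hyh] add [gld,xkca] -> 16 lines: hmcd mzerf lfben pcmn kem sbrr dzi zmiw lyvxr dbc dglt ioo gld xkca sqx srova
Final line count: 16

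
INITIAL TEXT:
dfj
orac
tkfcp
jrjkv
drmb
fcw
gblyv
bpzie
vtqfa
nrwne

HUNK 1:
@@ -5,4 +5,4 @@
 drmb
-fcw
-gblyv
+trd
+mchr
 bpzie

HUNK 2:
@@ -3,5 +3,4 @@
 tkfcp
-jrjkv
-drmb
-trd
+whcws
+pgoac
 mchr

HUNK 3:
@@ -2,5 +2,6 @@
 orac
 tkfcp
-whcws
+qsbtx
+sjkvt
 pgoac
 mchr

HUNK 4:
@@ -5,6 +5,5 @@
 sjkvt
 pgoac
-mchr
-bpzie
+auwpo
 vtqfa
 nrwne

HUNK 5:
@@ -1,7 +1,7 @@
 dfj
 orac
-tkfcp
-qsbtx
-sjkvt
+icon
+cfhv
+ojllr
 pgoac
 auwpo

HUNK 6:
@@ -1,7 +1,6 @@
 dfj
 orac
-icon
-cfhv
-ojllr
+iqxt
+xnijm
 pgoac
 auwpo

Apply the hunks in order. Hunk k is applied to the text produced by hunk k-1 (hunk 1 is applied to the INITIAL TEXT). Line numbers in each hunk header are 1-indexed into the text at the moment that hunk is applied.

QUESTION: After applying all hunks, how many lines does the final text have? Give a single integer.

Answer: 8

Derivation:
Hunk 1: at line 5 remove [fcw,gblyv] add [trd,mchr] -> 10 lines: dfj orac tkfcp jrjkv drmb trd mchr bpzie vtqfa nrwne
Hunk 2: at line 3 remove [jrjkv,drmb,trd] add [whcws,pgoac] -> 9 lines: dfj orac tkfcp whcws pgoac mchr bpzie vtqfa nrwne
Hunk 3: at line 2 remove [whcws] add [qsbtx,sjkvt] -> 10 lines: dfj orac tkfcp qsbtx sjkvt pgoac mchr bpzie vtqfa nrwne
Hunk 4: at line 5 remove [mchr,bpzie] add [auwpo] -> 9 lines: dfj orac tkfcp qsbtx sjkvt pgoac auwpo vtqfa nrwne
Hunk 5: at line 1 remove [tkfcp,qsbtx,sjkvt] add [icon,cfhv,ojllr] -> 9 lines: dfj orac icon cfhv ojllr pgoac auwpo vtqfa nrwne
Hunk 6: at line 1 remove [icon,cfhv,ojllr] add [iqxt,xnijm] -> 8 lines: dfj orac iqxt xnijm pgoac auwpo vtqfa nrwne
Final line count: 8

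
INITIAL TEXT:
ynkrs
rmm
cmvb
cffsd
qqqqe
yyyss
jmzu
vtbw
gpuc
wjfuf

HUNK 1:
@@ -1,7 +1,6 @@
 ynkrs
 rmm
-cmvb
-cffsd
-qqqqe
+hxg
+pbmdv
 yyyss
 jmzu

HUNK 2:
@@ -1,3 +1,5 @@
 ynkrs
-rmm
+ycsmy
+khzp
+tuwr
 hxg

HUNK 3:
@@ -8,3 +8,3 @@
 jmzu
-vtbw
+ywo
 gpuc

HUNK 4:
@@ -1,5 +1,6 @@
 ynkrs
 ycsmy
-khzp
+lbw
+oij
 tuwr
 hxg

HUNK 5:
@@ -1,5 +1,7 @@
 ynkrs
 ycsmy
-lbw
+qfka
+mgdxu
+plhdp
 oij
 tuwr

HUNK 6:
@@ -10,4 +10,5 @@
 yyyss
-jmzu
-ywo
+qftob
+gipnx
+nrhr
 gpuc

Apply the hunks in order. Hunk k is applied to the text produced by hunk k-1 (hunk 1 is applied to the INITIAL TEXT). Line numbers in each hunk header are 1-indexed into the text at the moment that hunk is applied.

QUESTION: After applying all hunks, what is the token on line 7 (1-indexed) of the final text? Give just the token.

Answer: tuwr

Derivation:
Hunk 1: at line 1 remove [cmvb,cffsd,qqqqe] add [hxg,pbmdv] -> 9 lines: ynkrs rmm hxg pbmdv yyyss jmzu vtbw gpuc wjfuf
Hunk 2: at line 1 remove [rmm] add [ycsmy,khzp,tuwr] -> 11 lines: ynkrs ycsmy khzp tuwr hxg pbmdv yyyss jmzu vtbw gpuc wjfuf
Hunk 3: at line 8 remove [vtbw] add [ywo] -> 11 lines: ynkrs ycsmy khzp tuwr hxg pbmdv yyyss jmzu ywo gpuc wjfuf
Hunk 4: at line 1 remove [khzp] add [lbw,oij] -> 12 lines: ynkrs ycsmy lbw oij tuwr hxg pbmdv yyyss jmzu ywo gpuc wjfuf
Hunk 5: at line 1 remove [lbw] add [qfka,mgdxu,plhdp] -> 14 lines: ynkrs ycsmy qfka mgdxu plhdp oij tuwr hxg pbmdv yyyss jmzu ywo gpuc wjfuf
Hunk 6: at line 10 remove [jmzu,ywo] add [qftob,gipnx,nrhr] -> 15 lines: ynkrs ycsmy qfka mgdxu plhdp oij tuwr hxg pbmdv yyyss qftob gipnx nrhr gpuc wjfuf
Final line 7: tuwr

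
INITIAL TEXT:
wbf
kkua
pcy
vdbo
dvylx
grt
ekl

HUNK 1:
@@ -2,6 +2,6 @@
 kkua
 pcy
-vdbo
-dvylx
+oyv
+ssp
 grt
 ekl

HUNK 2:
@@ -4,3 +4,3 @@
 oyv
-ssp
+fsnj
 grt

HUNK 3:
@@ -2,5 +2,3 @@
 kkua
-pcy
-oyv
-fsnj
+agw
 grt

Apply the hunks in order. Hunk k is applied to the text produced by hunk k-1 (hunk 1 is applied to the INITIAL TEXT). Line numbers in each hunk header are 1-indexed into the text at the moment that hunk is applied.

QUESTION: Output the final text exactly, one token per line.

Answer: wbf
kkua
agw
grt
ekl

Derivation:
Hunk 1: at line 2 remove [vdbo,dvylx] add [oyv,ssp] -> 7 lines: wbf kkua pcy oyv ssp grt ekl
Hunk 2: at line 4 remove [ssp] add [fsnj] -> 7 lines: wbf kkua pcy oyv fsnj grt ekl
Hunk 3: at line 2 remove [pcy,oyv,fsnj] add [agw] -> 5 lines: wbf kkua agw grt ekl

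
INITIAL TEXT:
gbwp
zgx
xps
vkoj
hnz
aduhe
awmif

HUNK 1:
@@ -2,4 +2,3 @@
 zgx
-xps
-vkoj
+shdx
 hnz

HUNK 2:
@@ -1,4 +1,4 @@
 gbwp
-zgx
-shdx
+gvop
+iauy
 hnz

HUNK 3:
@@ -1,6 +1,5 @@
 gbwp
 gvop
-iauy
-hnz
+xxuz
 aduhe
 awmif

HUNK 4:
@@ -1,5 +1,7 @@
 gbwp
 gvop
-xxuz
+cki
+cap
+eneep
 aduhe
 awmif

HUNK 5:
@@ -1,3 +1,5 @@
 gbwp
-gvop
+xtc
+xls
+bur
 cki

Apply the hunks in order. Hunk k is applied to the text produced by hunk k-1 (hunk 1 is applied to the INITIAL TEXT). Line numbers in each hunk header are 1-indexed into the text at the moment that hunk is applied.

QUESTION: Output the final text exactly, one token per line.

Answer: gbwp
xtc
xls
bur
cki
cap
eneep
aduhe
awmif

Derivation:
Hunk 1: at line 2 remove [xps,vkoj] add [shdx] -> 6 lines: gbwp zgx shdx hnz aduhe awmif
Hunk 2: at line 1 remove [zgx,shdx] add [gvop,iauy] -> 6 lines: gbwp gvop iauy hnz aduhe awmif
Hunk 3: at line 1 remove [iauy,hnz] add [xxuz] -> 5 lines: gbwp gvop xxuz aduhe awmif
Hunk 4: at line 1 remove [xxuz] add [cki,cap,eneep] -> 7 lines: gbwp gvop cki cap eneep aduhe awmif
Hunk 5: at line 1 remove [gvop] add [xtc,xls,bur] -> 9 lines: gbwp xtc xls bur cki cap eneep aduhe awmif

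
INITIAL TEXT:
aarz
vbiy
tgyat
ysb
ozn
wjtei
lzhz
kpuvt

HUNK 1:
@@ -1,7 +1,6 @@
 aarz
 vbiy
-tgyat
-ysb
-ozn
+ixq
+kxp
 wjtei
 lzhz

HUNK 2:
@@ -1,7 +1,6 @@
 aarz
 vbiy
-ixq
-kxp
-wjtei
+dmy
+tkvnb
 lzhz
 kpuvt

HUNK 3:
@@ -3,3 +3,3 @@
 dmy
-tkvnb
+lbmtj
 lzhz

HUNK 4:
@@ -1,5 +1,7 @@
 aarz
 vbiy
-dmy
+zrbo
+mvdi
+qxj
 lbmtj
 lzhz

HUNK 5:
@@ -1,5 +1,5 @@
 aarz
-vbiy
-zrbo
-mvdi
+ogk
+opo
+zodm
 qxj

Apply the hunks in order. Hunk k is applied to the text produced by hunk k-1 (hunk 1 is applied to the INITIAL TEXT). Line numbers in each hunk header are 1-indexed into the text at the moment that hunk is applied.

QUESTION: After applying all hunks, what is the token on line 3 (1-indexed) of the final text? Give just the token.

Hunk 1: at line 1 remove [tgyat,ysb,ozn] add [ixq,kxp] -> 7 lines: aarz vbiy ixq kxp wjtei lzhz kpuvt
Hunk 2: at line 1 remove [ixq,kxp,wjtei] add [dmy,tkvnb] -> 6 lines: aarz vbiy dmy tkvnb lzhz kpuvt
Hunk 3: at line 3 remove [tkvnb] add [lbmtj] -> 6 lines: aarz vbiy dmy lbmtj lzhz kpuvt
Hunk 4: at line 1 remove [dmy] add [zrbo,mvdi,qxj] -> 8 lines: aarz vbiy zrbo mvdi qxj lbmtj lzhz kpuvt
Hunk 5: at line 1 remove [vbiy,zrbo,mvdi] add [ogk,opo,zodm] -> 8 lines: aarz ogk opo zodm qxj lbmtj lzhz kpuvt
Final line 3: opo

Answer: opo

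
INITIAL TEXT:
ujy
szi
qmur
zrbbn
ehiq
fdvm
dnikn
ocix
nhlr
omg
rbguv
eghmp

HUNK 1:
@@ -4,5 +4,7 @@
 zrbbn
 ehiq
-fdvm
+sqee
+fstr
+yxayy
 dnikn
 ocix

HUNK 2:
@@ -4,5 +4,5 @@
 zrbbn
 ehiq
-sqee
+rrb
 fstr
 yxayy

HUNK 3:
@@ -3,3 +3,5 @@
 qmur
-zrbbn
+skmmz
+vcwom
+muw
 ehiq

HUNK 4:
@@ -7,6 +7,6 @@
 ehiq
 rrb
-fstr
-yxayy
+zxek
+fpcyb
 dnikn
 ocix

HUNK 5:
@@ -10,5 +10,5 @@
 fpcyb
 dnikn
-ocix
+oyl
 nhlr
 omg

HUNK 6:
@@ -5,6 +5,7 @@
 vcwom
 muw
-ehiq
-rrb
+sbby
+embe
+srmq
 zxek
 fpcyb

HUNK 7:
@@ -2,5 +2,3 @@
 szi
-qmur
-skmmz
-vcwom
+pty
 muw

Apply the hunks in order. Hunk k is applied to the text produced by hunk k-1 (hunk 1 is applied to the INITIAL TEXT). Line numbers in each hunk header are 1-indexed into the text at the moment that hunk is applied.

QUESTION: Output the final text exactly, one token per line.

Hunk 1: at line 4 remove [fdvm] add [sqee,fstr,yxayy] -> 14 lines: ujy szi qmur zrbbn ehiq sqee fstr yxayy dnikn ocix nhlr omg rbguv eghmp
Hunk 2: at line 4 remove [sqee] add [rrb] -> 14 lines: ujy szi qmur zrbbn ehiq rrb fstr yxayy dnikn ocix nhlr omg rbguv eghmp
Hunk 3: at line 3 remove [zrbbn] add [skmmz,vcwom,muw] -> 16 lines: ujy szi qmur skmmz vcwom muw ehiq rrb fstr yxayy dnikn ocix nhlr omg rbguv eghmp
Hunk 4: at line 7 remove [fstr,yxayy] add [zxek,fpcyb] -> 16 lines: ujy szi qmur skmmz vcwom muw ehiq rrb zxek fpcyb dnikn ocix nhlr omg rbguv eghmp
Hunk 5: at line 10 remove [ocix] add [oyl] -> 16 lines: ujy szi qmur skmmz vcwom muw ehiq rrb zxek fpcyb dnikn oyl nhlr omg rbguv eghmp
Hunk 6: at line 5 remove [ehiq,rrb] add [sbby,embe,srmq] -> 17 lines: ujy szi qmur skmmz vcwom muw sbby embe srmq zxek fpcyb dnikn oyl nhlr omg rbguv eghmp
Hunk 7: at line 2 remove [qmur,skmmz,vcwom] add [pty] -> 15 lines: ujy szi pty muw sbby embe srmq zxek fpcyb dnikn oyl nhlr omg rbguv eghmp

Answer: ujy
szi
pty
muw
sbby
embe
srmq
zxek
fpcyb
dnikn
oyl
nhlr
omg
rbguv
eghmp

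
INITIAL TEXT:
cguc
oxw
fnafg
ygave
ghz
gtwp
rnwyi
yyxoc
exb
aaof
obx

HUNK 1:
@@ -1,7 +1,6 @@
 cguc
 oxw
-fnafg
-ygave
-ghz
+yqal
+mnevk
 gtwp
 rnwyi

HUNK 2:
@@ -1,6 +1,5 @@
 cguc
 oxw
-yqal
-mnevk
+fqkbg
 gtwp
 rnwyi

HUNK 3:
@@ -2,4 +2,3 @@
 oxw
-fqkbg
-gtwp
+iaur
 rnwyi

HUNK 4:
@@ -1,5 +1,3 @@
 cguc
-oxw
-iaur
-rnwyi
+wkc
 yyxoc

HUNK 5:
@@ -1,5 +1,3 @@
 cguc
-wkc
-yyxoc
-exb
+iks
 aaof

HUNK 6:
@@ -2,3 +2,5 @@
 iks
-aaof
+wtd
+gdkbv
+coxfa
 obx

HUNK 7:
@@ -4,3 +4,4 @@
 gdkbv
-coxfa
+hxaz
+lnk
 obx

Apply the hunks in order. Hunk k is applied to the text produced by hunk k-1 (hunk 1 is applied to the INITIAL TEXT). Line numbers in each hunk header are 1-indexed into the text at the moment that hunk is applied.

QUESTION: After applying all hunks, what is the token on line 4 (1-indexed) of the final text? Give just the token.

Hunk 1: at line 1 remove [fnafg,ygave,ghz] add [yqal,mnevk] -> 10 lines: cguc oxw yqal mnevk gtwp rnwyi yyxoc exb aaof obx
Hunk 2: at line 1 remove [yqal,mnevk] add [fqkbg] -> 9 lines: cguc oxw fqkbg gtwp rnwyi yyxoc exb aaof obx
Hunk 3: at line 2 remove [fqkbg,gtwp] add [iaur] -> 8 lines: cguc oxw iaur rnwyi yyxoc exb aaof obx
Hunk 4: at line 1 remove [oxw,iaur,rnwyi] add [wkc] -> 6 lines: cguc wkc yyxoc exb aaof obx
Hunk 5: at line 1 remove [wkc,yyxoc,exb] add [iks] -> 4 lines: cguc iks aaof obx
Hunk 6: at line 2 remove [aaof] add [wtd,gdkbv,coxfa] -> 6 lines: cguc iks wtd gdkbv coxfa obx
Hunk 7: at line 4 remove [coxfa] add [hxaz,lnk] -> 7 lines: cguc iks wtd gdkbv hxaz lnk obx
Final line 4: gdkbv

Answer: gdkbv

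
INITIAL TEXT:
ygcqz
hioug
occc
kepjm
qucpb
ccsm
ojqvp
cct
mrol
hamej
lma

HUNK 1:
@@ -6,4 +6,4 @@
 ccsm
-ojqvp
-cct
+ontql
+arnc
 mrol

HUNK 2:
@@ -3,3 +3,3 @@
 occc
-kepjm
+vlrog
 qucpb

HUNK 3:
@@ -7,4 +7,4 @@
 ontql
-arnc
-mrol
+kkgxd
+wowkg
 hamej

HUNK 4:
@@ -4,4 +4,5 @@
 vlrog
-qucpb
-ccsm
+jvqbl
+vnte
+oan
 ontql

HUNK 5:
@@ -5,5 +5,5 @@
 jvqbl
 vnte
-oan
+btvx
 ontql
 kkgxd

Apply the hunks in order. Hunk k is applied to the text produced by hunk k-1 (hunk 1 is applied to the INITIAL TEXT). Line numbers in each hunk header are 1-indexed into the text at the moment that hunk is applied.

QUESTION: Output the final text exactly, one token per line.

Answer: ygcqz
hioug
occc
vlrog
jvqbl
vnte
btvx
ontql
kkgxd
wowkg
hamej
lma

Derivation:
Hunk 1: at line 6 remove [ojqvp,cct] add [ontql,arnc] -> 11 lines: ygcqz hioug occc kepjm qucpb ccsm ontql arnc mrol hamej lma
Hunk 2: at line 3 remove [kepjm] add [vlrog] -> 11 lines: ygcqz hioug occc vlrog qucpb ccsm ontql arnc mrol hamej lma
Hunk 3: at line 7 remove [arnc,mrol] add [kkgxd,wowkg] -> 11 lines: ygcqz hioug occc vlrog qucpb ccsm ontql kkgxd wowkg hamej lma
Hunk 4: at line 4 remove [qucpb,ccsm] add [jvqbl,vnte,oan] -> 12 lines: ygcqz hioug occc vlrog jvqbl vnte oan ontql kkgxd wowkg hamej lma
Hunk 5: at line 5 remove [oan] add [btvx] -> 12 lines: ygcqz hioug occc vlrog jvqbl vnte btvx ontql kkgxd wowkg hamej lma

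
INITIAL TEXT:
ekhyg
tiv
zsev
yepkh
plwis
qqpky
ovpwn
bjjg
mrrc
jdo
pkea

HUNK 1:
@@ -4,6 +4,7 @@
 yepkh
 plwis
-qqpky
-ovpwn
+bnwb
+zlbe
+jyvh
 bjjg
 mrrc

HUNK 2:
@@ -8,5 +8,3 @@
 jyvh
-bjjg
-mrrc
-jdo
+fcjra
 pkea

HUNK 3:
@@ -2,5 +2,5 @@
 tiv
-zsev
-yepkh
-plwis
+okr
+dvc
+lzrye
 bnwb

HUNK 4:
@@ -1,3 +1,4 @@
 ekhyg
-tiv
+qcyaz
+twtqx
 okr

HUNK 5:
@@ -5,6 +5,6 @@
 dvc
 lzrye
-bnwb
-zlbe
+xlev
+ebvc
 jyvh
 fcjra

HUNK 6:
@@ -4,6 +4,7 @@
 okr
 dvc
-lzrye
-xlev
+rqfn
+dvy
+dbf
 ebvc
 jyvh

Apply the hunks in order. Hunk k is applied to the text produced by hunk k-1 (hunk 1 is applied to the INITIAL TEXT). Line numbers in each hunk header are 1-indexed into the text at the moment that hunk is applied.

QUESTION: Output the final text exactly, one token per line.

Answer: ekhyg
qcyaz
twtqx
okr
dvc
rqfn
dvy
dbf
ebvc
jyvh
fcjra
pkea

Derivation:
Hunk 1: at line 4 remove [qqpky,ovpwn] add [bnwb,zlbe,jyvh] -> 12 lines: ekhyg tiv zsev yepkh plwis bnwb zlbe jyvh bjjg mrrc jdo pkea
Hunk 2: at line 8 remove [bjjg,mrrc,jdo] add [fcjra] -> 10 lines: ekhyg tiv zsev yepkh plwis bnwb zlbe jyvh fcjra pkea
Hunk 3: at line 2 remove [zsev,yepkh,plwis] add [okr,dvc,lzrye] -> 10 lines: ekhyg tiv okr dvc lzrye bnwb zlbe jyvh fcjra pkea
Hunk 4: at line 1 remove [tiv] add [qcyaz,twtqx] -> 11 lines: ekhyg qcyaz twtqx okr dvc lzrye bnwb zlbe jyvh fcjra pkea
Hunk 5: at line 5 remove [bnwb,zlbe] add [xlev,ebvc] -> 11 lines: ekhyg qcyaz twtqx okr dvc lzrye xlev ebvc jyvh fcjra pkea
Hunk 6: at line 4 remove [lzrye,xlev] add [rqfn,dvy,dbf] -> 12 lines: ekhyg qcyaz twtqx okr dvc rqfn dvy dbf ebvc jyvh fcjra pkea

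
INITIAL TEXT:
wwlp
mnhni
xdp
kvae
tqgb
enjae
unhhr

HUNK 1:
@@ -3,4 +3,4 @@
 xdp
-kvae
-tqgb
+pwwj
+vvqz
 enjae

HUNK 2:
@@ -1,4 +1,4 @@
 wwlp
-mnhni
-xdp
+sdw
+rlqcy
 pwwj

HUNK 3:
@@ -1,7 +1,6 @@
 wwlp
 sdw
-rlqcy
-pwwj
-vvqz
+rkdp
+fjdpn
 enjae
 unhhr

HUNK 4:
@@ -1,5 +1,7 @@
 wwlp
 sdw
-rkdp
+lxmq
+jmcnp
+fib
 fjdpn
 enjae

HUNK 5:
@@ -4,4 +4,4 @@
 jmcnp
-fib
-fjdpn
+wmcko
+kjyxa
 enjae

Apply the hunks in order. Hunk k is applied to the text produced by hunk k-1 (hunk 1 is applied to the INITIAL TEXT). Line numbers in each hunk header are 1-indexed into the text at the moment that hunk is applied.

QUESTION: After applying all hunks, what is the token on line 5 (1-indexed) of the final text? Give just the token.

Answer: wmcko

Derivation:
Hunk 1: at line 3 remove [kvae,tqgb] add [pwwj,vvqz] -> 7 lines: wwlp mnhni xdp pwwj vvqz enjae unhhr
Hunk 2: at line 1 remove [mnhni,xdp] add [sdw,rlqcy] -> 7 lines: wwlp sdw rlqcy pwwj vvqz enjae unhhr
Hunk 3: at line 1 remove [rlqcy,pwwj,vvqz] add [rkdp,fjdpn] -> 6 lines: wwlp sdw rkdp fjdpn enjae unhhr
Hunk 4: at line 1 remove [rkdp] add [lxmq,jmcnp,fib] -> 8 lines: wwlp sdw lxmq jmcnp fib fjdpn enjae unhhr
Hunk 5: at line 4 remove [fib,fjdpn] add [wmcko,kjyxa] -> 8 lines: wwlp sdw lxmq jmcnp wmcko kjyxa enjae unhhr
Final line 5: wmcko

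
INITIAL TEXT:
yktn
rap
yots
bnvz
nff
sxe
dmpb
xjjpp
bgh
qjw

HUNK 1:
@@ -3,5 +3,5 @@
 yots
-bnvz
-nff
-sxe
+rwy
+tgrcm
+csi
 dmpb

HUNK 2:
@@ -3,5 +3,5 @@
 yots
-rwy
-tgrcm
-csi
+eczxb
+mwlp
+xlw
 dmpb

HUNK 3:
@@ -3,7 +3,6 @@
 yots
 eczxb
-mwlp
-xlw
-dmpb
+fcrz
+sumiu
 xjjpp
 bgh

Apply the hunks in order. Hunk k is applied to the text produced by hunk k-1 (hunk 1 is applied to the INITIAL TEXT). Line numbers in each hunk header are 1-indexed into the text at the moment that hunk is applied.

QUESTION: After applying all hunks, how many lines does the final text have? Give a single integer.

Answer: 9

Derivation:
Hunk 1: at line 3 remove [bnvz,nff,sxe] add [rwy,tgrcm,csi] -> 10 lines: yktn rap yots rwy tgrcm csi dmpb xjjpp bgh qjw
Hunk 2: at line 3 remove [rwy,tgrcm,csi] add [eczxb,mwlp,xlw] -> 10 lines: yktn rap yots eczxb mwlp xlw dmpb xjjpp bgh qjw
Hunk 3: at line 3 remove [mwlp,xlw,dmpb] add [fcrz,sumiu] -> 9 lines: yktn rap yots eczxb fcrz sumiu xjjpp bgh qjw
Final line count: 9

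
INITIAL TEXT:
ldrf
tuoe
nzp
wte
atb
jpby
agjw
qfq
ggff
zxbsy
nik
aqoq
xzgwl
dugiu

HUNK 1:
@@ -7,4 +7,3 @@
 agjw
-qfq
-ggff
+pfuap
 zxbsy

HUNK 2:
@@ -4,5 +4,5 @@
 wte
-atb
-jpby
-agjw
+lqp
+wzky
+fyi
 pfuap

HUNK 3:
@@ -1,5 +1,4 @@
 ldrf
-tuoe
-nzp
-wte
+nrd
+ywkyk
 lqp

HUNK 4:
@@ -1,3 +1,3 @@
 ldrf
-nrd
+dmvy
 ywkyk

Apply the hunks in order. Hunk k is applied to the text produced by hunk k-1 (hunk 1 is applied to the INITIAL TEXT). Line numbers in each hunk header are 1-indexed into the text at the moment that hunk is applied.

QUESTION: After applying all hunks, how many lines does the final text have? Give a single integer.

Answer: 12

Derivation:
Hunk 1: at line 7 remove [qfq,ggff] add [pfuap] -> 13 lines: ldrf tuoe nzp wte atb jpby agjw pfuap zxbsy nik aqoq xzgwl dugiu
Hunk 2: at line 4 remove [atb,jpby,agjw] add [lqp,wzky,fyi] -> 13 lines: ldrf tuoe nzp wte lqp wzky fyi pfuap zxbsy nik aqoq xzgwl dugiu
Hunk 3: at line 1 remove [tuoe,nzp,wte] add [nrd,ywkyk] -> 12 lines: ldrf nrd ywkyk lqp wzky fyi pfuap zxbsy nik aqoq xzgwl dugiu
Hunk 4: at line 1 remove [nrd] add [dmvy] -> 12 lines: ldrf dmvy ywkyk lqp wzky fyi pfuap zxbsy nik aqoq xzgwl dugiu
Final line count: 12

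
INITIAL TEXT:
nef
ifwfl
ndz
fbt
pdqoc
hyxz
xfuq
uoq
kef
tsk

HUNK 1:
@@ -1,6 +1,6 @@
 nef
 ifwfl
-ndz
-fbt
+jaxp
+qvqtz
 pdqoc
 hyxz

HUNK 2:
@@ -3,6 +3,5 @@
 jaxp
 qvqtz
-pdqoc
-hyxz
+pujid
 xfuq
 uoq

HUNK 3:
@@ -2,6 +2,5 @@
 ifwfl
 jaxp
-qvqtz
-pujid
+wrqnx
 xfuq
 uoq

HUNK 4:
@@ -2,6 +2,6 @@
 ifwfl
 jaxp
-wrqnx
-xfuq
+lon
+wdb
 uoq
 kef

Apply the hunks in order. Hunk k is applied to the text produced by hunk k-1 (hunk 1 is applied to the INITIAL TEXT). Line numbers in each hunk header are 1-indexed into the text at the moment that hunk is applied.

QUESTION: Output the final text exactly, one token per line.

Hunk 1: at line 1 remove [ndz,fbt] add [jaxp,qvqtz] -> 10 lines: nef ifwfl jaxp qvqtz pdqoc hyxz xfuq uoq kef tsk
Hunk 2: at line 3 remove [pdqoc,hyxz] add [pujid] -> 9 lines: nef ifwfl jaxp qvqtz pujid xfuq uoq kef tsk
Hunk 3: at line 2 remove [qvqtz,pujid] add [wrqnx] -> 8 lines: nef ifwfl jaxp wrqnx xfuq uoq kef tsk
Hunk 4: at line 2 remove [wrqnx,xfuq] add [lon,wdb] -> 8 lines: nef ifwfl jaxp lon wdb uoq kef tsk

Answer: nef
ifwfl
jaxp
lon
wdb
uoq
kef
tsk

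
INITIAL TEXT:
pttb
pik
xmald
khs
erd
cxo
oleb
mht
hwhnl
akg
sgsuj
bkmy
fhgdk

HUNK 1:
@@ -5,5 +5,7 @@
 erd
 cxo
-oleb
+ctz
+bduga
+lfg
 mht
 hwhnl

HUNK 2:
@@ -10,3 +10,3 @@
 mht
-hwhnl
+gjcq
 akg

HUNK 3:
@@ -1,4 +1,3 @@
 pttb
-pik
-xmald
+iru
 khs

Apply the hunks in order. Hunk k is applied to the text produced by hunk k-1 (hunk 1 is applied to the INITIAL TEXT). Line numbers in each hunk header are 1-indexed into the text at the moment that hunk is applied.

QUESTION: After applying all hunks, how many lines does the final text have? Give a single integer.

Answer: 14

Derivation:
Hunk 1: at line 5 remove [oleb] add [ctz,bduga,lfg] -> 15 lines: pttb pik xmald khs erd cxo ctz bduga lfg mht hwhnl akg sgsuj bkmy fhgdk
Hunk 2: at line 10 remove [hwhnl] add [gjcq] -> 15 lines: pttb pik xmald khs erd cxo ctz bduga lfg mht gjcq akg sgsuj bkmy fhgdk
Hunk 3: at line 1 remove [pik,xmald] add [iru] -> 14 lines: pttb iru khs erd cxo ctz bduga lfg mht gjcq akg sgsuj bkmy fhgdk
Final line count: 14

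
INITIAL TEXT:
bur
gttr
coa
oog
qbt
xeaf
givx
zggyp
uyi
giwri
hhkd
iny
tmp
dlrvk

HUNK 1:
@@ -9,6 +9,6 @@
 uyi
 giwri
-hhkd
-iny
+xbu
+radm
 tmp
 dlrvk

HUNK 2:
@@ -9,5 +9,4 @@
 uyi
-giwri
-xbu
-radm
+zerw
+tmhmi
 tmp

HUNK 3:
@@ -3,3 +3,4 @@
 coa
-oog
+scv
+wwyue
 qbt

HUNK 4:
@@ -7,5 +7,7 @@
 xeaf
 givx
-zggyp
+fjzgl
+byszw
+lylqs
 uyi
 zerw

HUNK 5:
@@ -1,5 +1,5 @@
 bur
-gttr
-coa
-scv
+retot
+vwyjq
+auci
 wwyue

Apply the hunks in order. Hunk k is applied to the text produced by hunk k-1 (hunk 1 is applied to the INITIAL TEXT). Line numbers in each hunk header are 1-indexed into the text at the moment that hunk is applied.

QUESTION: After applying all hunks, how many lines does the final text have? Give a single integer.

Hunk 1: at line 9 remove [hhkd,iny] add [xbu,radm] -> 14 lines: bur gttr coa oog qbt xeaf givx zggyp uyi giwri xbu radm tmp dlrvk
Hunk 2: at line 9 remove [giwri,xbu,radm] add [zerw,tmhmi] -> 13 lines: bur gttr coa oog qbt xeaf givx zggyp uyi zerw tmhmi tmp dlrvk
Hunk 3: at line 3 remove [oog] add [scv,wwyue] -> 14 lines: bur gttr coa scv wwyue qbt xeaf givx zggyp uyi zerw tmhmi tmp dlrvk
Hunk 4: at line 7 remove [zggyp] add [fjzgl,byszw,lylqs] -> 16 lines: bur gttr coa scv wwyue qbt xeaf givx fjzgl byszw lylqs uyi zerw tmhmi tmp dlrvk
Hunk 5: at line 1 remove [gttr,coa,scv] add [retot,vwyjq,auci] -> 16 lines: bur retot vwyjq auci wwyue qbt xeaf givx fjzgl byszw lylqs uyi zerw tmhmi tmp dlrvk
Final line count: 16

Answer: 16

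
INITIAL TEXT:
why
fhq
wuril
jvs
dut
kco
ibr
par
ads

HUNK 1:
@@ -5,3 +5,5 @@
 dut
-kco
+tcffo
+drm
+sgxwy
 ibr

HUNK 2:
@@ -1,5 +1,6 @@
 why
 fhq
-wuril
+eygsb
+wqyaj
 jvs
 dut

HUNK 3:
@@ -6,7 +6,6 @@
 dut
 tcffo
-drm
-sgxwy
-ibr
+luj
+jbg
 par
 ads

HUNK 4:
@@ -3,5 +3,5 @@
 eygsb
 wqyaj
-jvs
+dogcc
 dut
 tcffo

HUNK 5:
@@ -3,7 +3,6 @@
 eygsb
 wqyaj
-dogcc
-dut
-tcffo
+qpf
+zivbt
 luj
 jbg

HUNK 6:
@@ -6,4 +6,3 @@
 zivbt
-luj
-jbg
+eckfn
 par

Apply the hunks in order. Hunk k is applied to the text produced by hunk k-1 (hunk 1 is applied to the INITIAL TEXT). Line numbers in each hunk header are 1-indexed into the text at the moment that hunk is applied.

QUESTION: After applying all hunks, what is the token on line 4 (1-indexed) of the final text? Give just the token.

Hunk 1: at line 5 remove [kco] add [tcffo,drm,sgxwy] -> 11 lines: why fhq wuril jvs dut tcffo drm sgxwy ibr par ads
Hunk 2: at line 1 remove [wuril] add [eygsb,wqyaj] -> 12 lines: why fhq eygsb wqyaj jvs dut tcffo drm sgxwy ibr par ads
Hunk 3: at line 6 remove [drm,sgxwy,ibr] add [luj,jbg] -> 11 lines: why fhq eygsb wqyaj jvs dut tcffo luj jbg par ads
Hunk 4: at line 3 remove [jvs] add [dogcc] -> 11 lines: why fhq eygsb wqyaj dogcc dut tcffo luj jbg par ads
Hunk 5: at line 3 remove [dogcc,dut,tcffo] add [qpf,zivbt] -> 10 lines: why fhq eygsb wqyaj qpf zivbt luj jbg par ads
Hunk 6: at line 6 remove [luj,jbg] add [eckfn] -> 9 lines: why fhq eygsb wqyaj qpf zivbt eckfn par ads
Final line 4: wqyaj

Answer: wqyaj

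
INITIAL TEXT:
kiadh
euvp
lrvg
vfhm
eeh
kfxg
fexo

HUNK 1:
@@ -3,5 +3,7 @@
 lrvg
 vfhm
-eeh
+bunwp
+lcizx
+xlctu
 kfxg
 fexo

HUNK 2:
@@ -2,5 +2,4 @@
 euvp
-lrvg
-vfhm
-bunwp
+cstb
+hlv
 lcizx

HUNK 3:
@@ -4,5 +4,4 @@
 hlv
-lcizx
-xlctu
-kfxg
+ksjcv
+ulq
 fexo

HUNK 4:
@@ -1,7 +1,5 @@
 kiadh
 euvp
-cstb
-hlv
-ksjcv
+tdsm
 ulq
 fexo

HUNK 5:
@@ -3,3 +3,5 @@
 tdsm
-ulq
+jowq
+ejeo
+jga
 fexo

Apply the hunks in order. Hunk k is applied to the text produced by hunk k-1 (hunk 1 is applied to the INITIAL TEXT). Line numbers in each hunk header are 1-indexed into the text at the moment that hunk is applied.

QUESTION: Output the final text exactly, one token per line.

Answer: kiadh
euvp
tdsm
jowq
ejeo
jga
fexo

Derivation:
Hunk 1: at line 3 remove [eeh] add [bunwp,lcizx,xlctu] -> 9 lines: kiadh euvp lrvg vfhm bunwp lcizx xlctu kfxg fexo
Hunk 2: at line 2 remove [lrvg,vfhm,bunwp] add [cstb,hlv] -> 8 lines: kiadh euvp cstb hlv lcizx xlctu kfxg fexo
Hunk 3: at line 4 remove [lcizx,xlctu,kfxg] add [ksjcv,ulq] -> 7 lines: kiadh euvp cstb hlv ksjcv ulq fexo
Hunk 4: at line 1 remove [cstb,hlv,ksjcv] add [tdsm] -> 5 lines: kiadh euvp tdsm ulq fexo
Hunk 5: at line 3 remove [ulq] add [jowq,ejeo,jga] -> 7 lines: kiadh euvp tdsm jowq ejeo jga fexo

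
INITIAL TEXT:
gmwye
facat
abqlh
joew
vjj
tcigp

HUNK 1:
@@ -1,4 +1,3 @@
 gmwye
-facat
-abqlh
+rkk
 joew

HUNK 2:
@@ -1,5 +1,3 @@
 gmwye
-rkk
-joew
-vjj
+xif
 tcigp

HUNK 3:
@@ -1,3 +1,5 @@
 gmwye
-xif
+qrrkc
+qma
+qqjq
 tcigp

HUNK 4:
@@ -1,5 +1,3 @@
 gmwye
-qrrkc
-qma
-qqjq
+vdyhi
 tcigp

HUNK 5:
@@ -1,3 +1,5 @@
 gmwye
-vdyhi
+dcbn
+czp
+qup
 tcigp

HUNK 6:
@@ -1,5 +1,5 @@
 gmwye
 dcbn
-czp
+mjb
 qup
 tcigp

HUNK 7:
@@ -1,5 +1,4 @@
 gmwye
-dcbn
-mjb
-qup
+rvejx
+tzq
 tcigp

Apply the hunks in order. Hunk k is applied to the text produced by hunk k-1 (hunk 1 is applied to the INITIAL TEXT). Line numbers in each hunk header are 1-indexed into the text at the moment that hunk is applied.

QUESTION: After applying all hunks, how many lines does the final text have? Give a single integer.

Hunk 1: at line 1 remove [facat,abqlh] add [rkk] -> 5 lines: gmwye rkk joew vjj tcigp
Hunk 2: at line 1 remove [rkk,joew,vjj] add [xif] -> 3 lines: gmwye xif tcigp
Hunk 3: at line 1 remove [xif] add [qrrkc,qma,qqjq] -> 5 lines: gmwye qrrkc qma qqjq tcigp
Hunk 4: at line 1 remove [qrrkc,qma,qqjq] add [vdyhi] -> 3 lines: gmwye vdyhi tcigp
Hunk 5: at line 1 remove [vdyhi] add [dcbn,czp,qup] -> 5 lines: gmwye dcbn czp qup tcigp
Hunk 6: at line 1 remove [czp] add [mjb] -> 5 lines: gmwye dcbn mjb qup tcigp
Hunk 7: at line 1 remove [dcbn,mjb,qup] add [rvejx,tzq] -> 4 lines: gmwye rvejx tzq tcigp
Final line count: 4

Answer: 4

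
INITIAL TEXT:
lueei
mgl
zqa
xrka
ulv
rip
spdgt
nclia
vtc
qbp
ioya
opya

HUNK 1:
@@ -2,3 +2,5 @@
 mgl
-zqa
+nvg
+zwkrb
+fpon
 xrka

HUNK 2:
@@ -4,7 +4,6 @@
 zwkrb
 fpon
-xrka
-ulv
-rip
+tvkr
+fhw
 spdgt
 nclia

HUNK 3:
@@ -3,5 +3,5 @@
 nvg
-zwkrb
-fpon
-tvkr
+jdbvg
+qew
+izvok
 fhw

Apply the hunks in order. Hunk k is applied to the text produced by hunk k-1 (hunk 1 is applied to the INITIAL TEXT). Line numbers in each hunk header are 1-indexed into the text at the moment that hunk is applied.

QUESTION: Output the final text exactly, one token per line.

Hunk 1: at line 2 remove [zqa] add [nvg,zwkrb,fpon] -> 14 lines: lueei mgl nvg zwkrb fpon xrka ulv rip spdgt nclia vtc qbp ioya opya
Hunk 2: at line 4 remove [xrka,ulv,rip] add [tvkr,fhw] -> 13 lines: lueei mgl nvg zwkrb fpon tvkr fhw spdgt nclia vtc qbp ioya opya
Hunk 3: at line 3 remove [zwkrb,fpon,tvkr] add [jdbvg,qew,izvok] -> 13 lines: lueei mgl nvg jdbvg qew izvok fhw spdgt nclia vtc qbp ioya opya

Answer: lueei
mgl
nvg
jdbvg
qew
izvok
fhw
spdgt
nclia
vtc
qbp
ioya
opya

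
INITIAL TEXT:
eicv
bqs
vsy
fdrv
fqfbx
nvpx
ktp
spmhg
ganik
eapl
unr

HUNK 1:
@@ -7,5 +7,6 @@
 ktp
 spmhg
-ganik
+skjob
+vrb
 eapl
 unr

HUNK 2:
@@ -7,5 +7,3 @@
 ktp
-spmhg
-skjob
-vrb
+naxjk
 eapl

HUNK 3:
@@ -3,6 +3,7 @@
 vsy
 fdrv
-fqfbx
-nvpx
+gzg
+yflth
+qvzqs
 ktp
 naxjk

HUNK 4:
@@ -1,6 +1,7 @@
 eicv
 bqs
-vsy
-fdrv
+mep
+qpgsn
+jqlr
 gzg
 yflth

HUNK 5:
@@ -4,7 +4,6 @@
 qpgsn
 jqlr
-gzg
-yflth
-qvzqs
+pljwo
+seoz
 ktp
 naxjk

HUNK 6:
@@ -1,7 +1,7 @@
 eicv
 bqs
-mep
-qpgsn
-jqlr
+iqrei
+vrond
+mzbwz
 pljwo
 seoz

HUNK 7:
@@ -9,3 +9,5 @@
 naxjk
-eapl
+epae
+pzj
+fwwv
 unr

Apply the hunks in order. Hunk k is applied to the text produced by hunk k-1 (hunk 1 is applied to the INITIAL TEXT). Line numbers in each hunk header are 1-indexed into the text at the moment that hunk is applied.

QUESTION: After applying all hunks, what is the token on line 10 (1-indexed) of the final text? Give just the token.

Hunk 1: at line 7 remove [ganik] add [skjob,vrb] -> 12 lines: eicv bqs vsy fdrv fqfbx nvpx ktp spmhg skjob vrb eapl unr
Hunk 2: at line 7 remove [spmhg,skjob,vrb] add [naxjk] -> 10 lines: eicv bqs vsy fdrv fqfbx nvpx ktp naxjk eapl unr
Hunk 3: at line 3 remove [fqfbx,nvpx] add [gzg,yflth,qvzqs] -> 11 lines: eicv bqs vsy fdrv gzg yflth qvzqs ktp naxjk eapl unr
Hunk 4: at line 1 remove [vsy,fdrv] add [mep,qpgsn,jqlr] -> 12 lines: eicv bqs mep qpgsn jqlr gzg yflth qvzqs ktp naxjk eapl unr
Hunk 5: at line 4 remove [gzg,yflth,qvzqs] add [pljwo,seoz] -> 11 lines: eicv bqs mep qpgsn jqlr pljwo seoz ktp naxjk eapl unr
Hunk 6: at line 1 remove [mep,qpgsn,jqlr] add [iqrei,vrond,mzbwz] -> 11 lines: eicv bqs iqrei vrond mzbwz pljwo seoz ktp naxjk eapl unr
Hunk 7: at line 9 remove [eapl] add [epae,pzj,fwwv] -> 13 lines: eicv bqs iqrei vrond mzbwz pljwo seoz ktp naxjk epae pzj fwwv unr
Final line 10: epae

Answer: epae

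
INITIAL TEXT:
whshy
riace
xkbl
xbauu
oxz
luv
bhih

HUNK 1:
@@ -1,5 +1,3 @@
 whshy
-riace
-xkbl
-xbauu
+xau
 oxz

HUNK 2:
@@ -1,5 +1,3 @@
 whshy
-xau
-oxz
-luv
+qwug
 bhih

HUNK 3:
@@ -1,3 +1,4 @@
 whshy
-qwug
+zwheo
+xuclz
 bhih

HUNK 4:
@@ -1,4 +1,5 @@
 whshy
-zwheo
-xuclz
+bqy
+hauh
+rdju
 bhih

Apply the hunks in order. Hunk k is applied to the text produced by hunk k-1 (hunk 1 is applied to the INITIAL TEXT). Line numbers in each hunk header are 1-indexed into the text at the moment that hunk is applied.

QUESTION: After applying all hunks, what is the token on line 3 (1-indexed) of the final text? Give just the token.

Hunk 1: at line 1 remove [riace,xkbl,xbauu] add [xau] -> 5 lines: whshy xau oxz luv bhih
Hunk 2: at line 1 remove [xau,oxz,luv] add [qwug] -> 3 lines: whshy qwug bhih
Hunk 3: at line 1 remove [qwug] add [zwheo,xuclz] -> 4 lines: whshy zwheo xuclz bhih
Hunk 4: at line 1 remove [zwheo,xuclz] add [bqy,hauh,rdju] -> 5 lines: whshy bqy hauh rdju bhih
Final line 3: hauh

Answer: hauh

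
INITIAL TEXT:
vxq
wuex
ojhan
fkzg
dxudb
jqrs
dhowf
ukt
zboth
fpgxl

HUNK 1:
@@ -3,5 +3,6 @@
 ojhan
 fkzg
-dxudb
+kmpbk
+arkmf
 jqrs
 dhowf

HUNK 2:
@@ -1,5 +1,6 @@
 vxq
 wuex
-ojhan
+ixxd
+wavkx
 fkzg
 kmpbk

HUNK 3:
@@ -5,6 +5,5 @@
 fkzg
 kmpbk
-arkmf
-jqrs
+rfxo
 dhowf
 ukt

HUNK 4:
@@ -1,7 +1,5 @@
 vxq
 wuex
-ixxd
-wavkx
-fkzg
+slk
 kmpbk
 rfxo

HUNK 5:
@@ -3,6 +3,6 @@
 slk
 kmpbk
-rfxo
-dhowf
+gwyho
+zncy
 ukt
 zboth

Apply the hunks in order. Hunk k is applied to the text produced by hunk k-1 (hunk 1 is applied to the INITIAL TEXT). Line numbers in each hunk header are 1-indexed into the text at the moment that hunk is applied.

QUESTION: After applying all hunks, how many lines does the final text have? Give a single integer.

Hunk 1: at line 3 remove [dxudb] add [kmpbk,arkmf] -> 11 lines: vxq wuex ojhan fkzg kmpbk arkmf jqrs dhowf ukt zboth fpgxl
Hunk 2: at line 1 remove [ojhan] add [ixxd,wavkx] -> 12 lines: vxq wuex ixxd wavkx fkzg kmpbk arkmf jqrs dhowf ukt zboth fpgxl
Hunk 3: at line 5 remove [arkmf,jqrs] add [rfxo] -> 11 lines: vxq wuex ixxd wavkx fkzg kmpbk rfxo dhowf ukt zboth fpgxl
Hunk 4: at line 1 remove [ixxd,wavkx,fkzg] add [slk] -> 9 lines: vxq wuex slk kmpbk rfxo dhowf ukt zboth fpgxl
Hunk 5: at line 3 remove [rfxo,dhowf] add [gwyho,zncy] -> 9 lines: vxq wuex slk kmpbk gwyho zncy ukt zboth fpgxl
Final line count: 9

Answer: 9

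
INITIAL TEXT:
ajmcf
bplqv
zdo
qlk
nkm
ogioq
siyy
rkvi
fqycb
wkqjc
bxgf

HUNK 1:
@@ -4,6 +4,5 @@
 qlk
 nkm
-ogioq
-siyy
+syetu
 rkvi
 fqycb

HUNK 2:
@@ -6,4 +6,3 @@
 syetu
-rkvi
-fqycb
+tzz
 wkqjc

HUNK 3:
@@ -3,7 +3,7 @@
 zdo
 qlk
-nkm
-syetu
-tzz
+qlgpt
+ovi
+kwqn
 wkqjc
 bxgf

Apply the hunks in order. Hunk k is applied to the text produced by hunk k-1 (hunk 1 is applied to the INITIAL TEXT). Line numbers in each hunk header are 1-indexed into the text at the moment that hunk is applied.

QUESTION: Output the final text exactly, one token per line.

Answer: ajmcf
bplqv
zdo
qlk
qlgpt
ovi
kwqn
wkqjc
bxgf

Derivation:
Hunk 1: at line 4 remove [ogioq,siyy] add [syetu] -> 10 lines: ajmcf bplqv zdo qlk nkm syetu rkvi fqycb wkqjc bxgf
Hunk 2: at line 6 remove [rkvi,fqycb] add [tzz] -> 9 lines: ajmcf bplqv zdo qlk nkm syetu tzz wkqjc bxgf
Hunk 3: at line 3 remove [nkm,syetu,tzz] add [qlgpt,ovi,kwqn] -> 9 lines: ajmcf bplqv zdo qlk qlgpt ovi kwqn wkqjc bxgf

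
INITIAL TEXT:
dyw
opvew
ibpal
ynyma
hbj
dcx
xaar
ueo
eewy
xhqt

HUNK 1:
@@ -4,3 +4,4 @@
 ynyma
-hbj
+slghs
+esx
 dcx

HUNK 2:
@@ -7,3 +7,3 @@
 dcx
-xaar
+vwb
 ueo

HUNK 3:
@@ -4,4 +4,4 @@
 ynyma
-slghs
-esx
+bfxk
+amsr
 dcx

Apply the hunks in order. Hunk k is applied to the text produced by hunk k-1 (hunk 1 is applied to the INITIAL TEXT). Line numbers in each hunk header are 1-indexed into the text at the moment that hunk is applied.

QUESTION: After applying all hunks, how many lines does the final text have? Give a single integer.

Answer: 11

Derivation:
Hunk 1: at line 4 remove [hbj] add [slghs,esx] -> 11 lines: dyw opvew ibpal ynyma slghs esx dcx xaar ueo eewy xhqt
Hunk 2: at line 7 remove [xaar] add [vwb] -> 11 lines: dyw opvew ibpal ynyma slghs esx dcx vwb ueo eewy xhqt
Hunk 3: at line 4 remove [slghs,esx] add [bfxk,amsr] -> 11 lines: dyw opvew ibpal ynyma bfxk amsr dcx vwb ueo eewy xhqt
Final line count: 11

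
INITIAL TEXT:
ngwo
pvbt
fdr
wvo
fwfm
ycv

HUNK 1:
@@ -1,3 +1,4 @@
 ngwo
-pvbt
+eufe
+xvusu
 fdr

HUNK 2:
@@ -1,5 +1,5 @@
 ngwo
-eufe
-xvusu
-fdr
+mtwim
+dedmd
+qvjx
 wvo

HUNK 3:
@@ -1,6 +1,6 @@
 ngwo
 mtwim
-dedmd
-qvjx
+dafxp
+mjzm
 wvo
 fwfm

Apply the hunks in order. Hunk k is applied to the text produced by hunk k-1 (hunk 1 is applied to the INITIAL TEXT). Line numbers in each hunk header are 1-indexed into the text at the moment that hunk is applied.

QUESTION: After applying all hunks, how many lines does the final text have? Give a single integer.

Answer: 7

Derivation:
Hunk 1: at line 1 remove [pvbt] add [eufe,xvusu] -> 7 lines: ngwo eufe xvusu fdr wvo fwfm ycv
Hunk 2: at line 1 remove [eufe,xvusu,fdr] add [mtwim,dedmd,qvjx] -> 7 lines: ngwo mtwim dedmd qvjx wvo fwfm ycv
Hunk 3: at line 1 remove [dedmd,qvjx] add [dafxp,mjzm] -> 7 lines: ngwo mtwim dafxp mjzm wvo fwfm ycv
Final line count: 7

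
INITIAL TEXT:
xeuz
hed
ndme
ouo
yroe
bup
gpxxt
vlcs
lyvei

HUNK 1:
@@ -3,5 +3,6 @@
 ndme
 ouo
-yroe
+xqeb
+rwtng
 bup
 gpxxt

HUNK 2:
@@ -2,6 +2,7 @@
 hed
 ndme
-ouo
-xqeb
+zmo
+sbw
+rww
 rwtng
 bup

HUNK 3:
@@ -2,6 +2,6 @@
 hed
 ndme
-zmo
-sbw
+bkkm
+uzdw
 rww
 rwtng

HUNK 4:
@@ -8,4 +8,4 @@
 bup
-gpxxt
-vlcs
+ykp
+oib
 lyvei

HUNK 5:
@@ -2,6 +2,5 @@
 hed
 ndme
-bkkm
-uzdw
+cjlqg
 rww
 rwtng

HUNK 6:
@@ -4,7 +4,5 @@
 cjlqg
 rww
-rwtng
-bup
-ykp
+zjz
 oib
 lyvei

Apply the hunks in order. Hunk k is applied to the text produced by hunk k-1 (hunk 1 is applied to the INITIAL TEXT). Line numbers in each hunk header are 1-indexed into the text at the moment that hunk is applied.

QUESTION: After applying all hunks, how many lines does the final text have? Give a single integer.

Hunk 1: at line 3 remove [yroe] add [xqeb,rwtng] -> 10 lines: xeuz hed ndme ouo xqeb rwtng bup gpxxt vlcs lyvei
Hunk 2: at line 2 remove [ouo,xqeb] add [zmo,sbw,rww] -> 11 lines: xeuz hed ndme zmo sbw rww rwtng bup gpxxt vlcs lyvei
Hunk 3: at line 2 remove [zmo,sbw] add [bkkm,uzdw] -> 11 lines: xeuz hed ndme bkkm uzdw rww rwtng bup gpxxt vlcs lyvei
Hunk 4: at line 8 remove [gpxxt,vlcs] add [ykp,oib] -> 11 lines: xeuz hed ndme bkkm uzdw rww rwtng bup ykp oib lyvei
Hunk 5: at line 2 remove [bkkm,uzdw] add [cjlqg] -> 10 lines: xeuz hed ndme cjlqg rww rwtng bup ykp oib lyvei
Hunk 6: at line 4 remove [rwtng,bup,ykp] add [zjz] -> 8 lines: xeuz hed ndme cjlqg rww zjz oib lyvei
Final line count: 8

Answer: 8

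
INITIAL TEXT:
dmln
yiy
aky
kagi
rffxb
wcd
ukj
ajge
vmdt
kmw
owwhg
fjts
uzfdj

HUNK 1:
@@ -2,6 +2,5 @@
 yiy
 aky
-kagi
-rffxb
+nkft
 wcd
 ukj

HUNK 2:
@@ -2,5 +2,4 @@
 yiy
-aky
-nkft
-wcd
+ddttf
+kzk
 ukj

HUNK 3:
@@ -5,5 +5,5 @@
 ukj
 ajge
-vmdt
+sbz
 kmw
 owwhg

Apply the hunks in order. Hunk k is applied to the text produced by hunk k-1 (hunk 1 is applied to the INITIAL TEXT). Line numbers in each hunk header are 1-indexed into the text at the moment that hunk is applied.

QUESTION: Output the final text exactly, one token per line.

Hunk 1: at line 2 remove [kagi,rffxb] add [nkft] -> 12 lines: dmln yiy aky nkft wcd ukj ajge vmdt kmw owwhg fjts uzfdj
Hunk 2: at line 2 remove [aky,nkft,wcd] add [ddttf,kzk] -> 11 lines: dmln yiy ddttf kzk ukj ajge vmdt kmw owwhg fjts uzfdj
Hunk 3: at line 5 remove [vmdt] add [sbz] -> 11 lines: dmln yiy ddttf kzk ukj ajge sbz kmw owwhg fjts uzfdj

Answer: dmln
yiy
ddttf
kzk
ukj
ajge
sbz
kmw
owwhg
fjts
uzfdj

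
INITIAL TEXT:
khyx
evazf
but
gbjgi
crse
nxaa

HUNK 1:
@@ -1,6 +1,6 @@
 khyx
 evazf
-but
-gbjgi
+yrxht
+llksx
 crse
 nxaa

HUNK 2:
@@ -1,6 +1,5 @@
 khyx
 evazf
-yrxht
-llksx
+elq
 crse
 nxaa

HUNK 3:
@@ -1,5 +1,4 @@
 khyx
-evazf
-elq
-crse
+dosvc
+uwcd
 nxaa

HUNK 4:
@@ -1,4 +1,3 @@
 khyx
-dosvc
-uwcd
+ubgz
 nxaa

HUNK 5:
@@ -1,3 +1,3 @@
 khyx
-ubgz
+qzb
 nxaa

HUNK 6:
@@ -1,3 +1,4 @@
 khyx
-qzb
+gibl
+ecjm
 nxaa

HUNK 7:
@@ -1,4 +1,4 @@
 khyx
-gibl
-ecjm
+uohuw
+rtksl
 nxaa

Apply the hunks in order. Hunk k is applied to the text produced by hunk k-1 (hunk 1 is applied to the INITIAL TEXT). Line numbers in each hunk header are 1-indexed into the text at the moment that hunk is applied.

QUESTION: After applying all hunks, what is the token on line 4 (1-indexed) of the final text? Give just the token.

Hunk 1: at line 1 remove [but,gbjgi] add [yrxht,llksx] -> 6 lines: khyx evazf yrxht llksx crse nxaa
Hunk 2: at line 1 remove [yrxht,llksx] add [elq] -> 5 lines: khyx evazf elq crse nxaa
Hunk 3: at line 1 remove [evazf,elq,crse] add [dosvc,uwcd] -> 4 lines: khyx dosvc uwcd nxaa
Hunk 4: at line 1 remove [dosvc,uwcd] add [ubgz] -> 3 lines: khyx ubgz nxaa
Hunk 5: at line 1 remove [ubgz] add [qzb] -> 3 lines: khyx qzb nxaa
Hunk 6: at line 1 remove [qzb] add [gibl,ecjm] -> 4 lines: khyx gibl ecjm nxaa
Hunk 7: at line 1 remove [gibl,ecjm] add [uohuw,rtksl] -> 4 lines: khyx uohuw rtksl nxaa
Final line 4: nxaa

Answer: nxaa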